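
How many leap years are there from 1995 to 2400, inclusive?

Multiples of 4 in [1995,2400]: 102.
Of those, multiples of 100: 5 (not leap unless ÷400).
Multiples of 400: 2.
Leap years = 102 − 5 + 2 = 99.

99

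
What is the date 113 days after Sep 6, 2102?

Sep has 30 days: +25 → Oct 1, 2102 (88 left).
Oct has 31 days: +31 → Nov 1, 2102 (57 left).
Nov has 30 days: +30 → Dec 1, 2102 (27 left).
+27 → Dec 28, 2102.

December 28, 2102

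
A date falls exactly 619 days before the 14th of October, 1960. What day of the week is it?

Tuesday

Oct 14, 1960 is a Friday.
619 mod 7 = 3, so 619 days before a Friday is Friday − 3 = Tuesday.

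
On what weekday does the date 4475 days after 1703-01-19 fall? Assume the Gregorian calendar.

First find the weekday of Jan 19, 1703. Doomsday rule: the anchor day for the 1700s is Sunday. For year 03: 3÷12 = 0 r 3, and 3÷4 = 0, so 0+3+0 = 3.
Sunday + 3 ≡ Wednesday — that's 1703's doomsday.
In January the doomsday date is Jan 3 (1703 is not a leap year).
Jan 19 is 16 days after Jan 3; 16 mod 7 = 2, so Wednesday + 2 = Friday.
4475 mod 7 = 2, so 4475 days after a Friday is Friday + 2 = Sunday.

Sunday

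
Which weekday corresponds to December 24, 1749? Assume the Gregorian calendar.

Wednesday

Doomsday rule: the anchor day for the 1700s is Sunday. For year 49: 49÷12 = 4 r 1, and 1÷4 = 0, so 4+1+0 = 5.
Sunday + 5 ≡ Friday — that's 1749's doomsday.
In December the doomsday date is Dec 12.
Dec 24 is 12 days after Dec 12; 12 mod 7 = 5, so Friday + 5 = Wednesday.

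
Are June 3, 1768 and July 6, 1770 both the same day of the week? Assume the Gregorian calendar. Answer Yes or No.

From Jun 3, 1768 to Jul 6, 1770 is 763 days.
763 mod 7 = 0, so they are the same weekday.
(Jun 3, 1768 is a Friday; Jul 6, 1770 is a Friday.)

Yes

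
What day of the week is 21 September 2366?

Doomsday rule: the anchor day for the 2300s is Wednesday. For year 66: 66÷12 = 5 r 6, and 6÷4 = 1, so 5+6+1 = 12.
Wednesday + 12 ≡ Monday — that's 2366's doomsday.
In September the doomsday date is Sep 5.
Sep 21 is 16 days after Sep 5; 16 mod 7 = 2, so Monday + 2 = Wednesday.

Wednesday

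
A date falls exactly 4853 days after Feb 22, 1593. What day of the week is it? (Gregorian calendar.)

Wednesday

Feb 22, 1593 is a Monday.
4853 mod 7 = 2, so 4853 days after a Monday is Monday + 2 = Wednesday.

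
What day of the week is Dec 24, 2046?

Doomsday rule: the anchor day for the 2000s is Tuesday. For year 46: 46÷12 = 3 r 10, and 10÷4 = 2, so 3+10+2 = 15.
Tuesday + 15 ≡ Wednesday — that's 2046's doomsday.
In December the doomsday date is Dec 12.
Dec 24 is 12 days after Dec 12; 12 mod 7 = 5, so Wednesday + 5 = Monday.

Monday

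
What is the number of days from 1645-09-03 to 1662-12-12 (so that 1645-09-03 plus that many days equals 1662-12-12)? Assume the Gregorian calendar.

6309

Sep 3, 1645 → Sep 3, 1646: 365 days.
Sep 3, 1646 → Sep 3, 1647: 365 days.
Sep 3, 1647 → Sep 3, 1648: 366 days (Feb 29, 1648 is in that span).
Sep 3, 1648 → Sep 3, 1649: 365 days.
Sep 3, 1649 → Sep 3, 1650: 365 days.
Sep 3, 1650 → Sep 3, 1651: 365 days.
Sep 3, 1651 → Sep 3, 1652: 366 days (Feb 29, 1652 is in that span).
Sep 3, 1652 → Sep 3, 1653: 365 days.
Sep 3, 1653 → Sep 3, 1654: 365 days.
Sep 3, 1654 → Sep 3, 1655: 365 days.
Sep 3, 1655 → Sep 3, 1656: 366 days (Feb 29, 1656 is in that span).
Sep 3, 1656 → Sep 3, 1657: 365 days.
Sep 3, 1657 → Sep 3, 1658: 365 days.
Sep 3, 1658 → Sep 3, 1659: 365 days.
Sep 3, 1659 → Sep 3, 1660: 366 days (Feb 29, 1660 is in that span).
Sep 3, 1660 → Sep 3, 1661: 365 days.
Sep 3, 1661 → Sep 3, 1662: 365 days.
Sep 3, 1662 → Oct 3, 1662: 30 days (September has 30).
Oct 3, 1662 → Nov 3, 1662: 31 days (October has 31).
Nov 3, 1662 → Dec 3, 1662: 30 days (November has 30).
Dec 3, 1662 → Dec 12, 1662: 9 days.
Total: 6309 days.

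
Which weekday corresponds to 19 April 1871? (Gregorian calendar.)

Wednesday

Doomsday rule: the anchor day for the 1800s is Friday. For year 71: 71÷12 = 5 r 11, and 11÷4 = 2, so 5+11+2 = 18.
Friday + 18 ≡ Tuesday — that's 1871's doomsday.
In April the doomsday date is Apr 4.
Apr 19 is 15 days after Apr 4; 15 mod 7 = 1, so Tuesday + 1 = Wednesday.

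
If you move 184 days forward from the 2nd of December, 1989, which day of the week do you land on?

Monday

First find the weekday of Dec 2, 1989. Doomsday rule: the anchor day for the 1900s is Wednesday. For year 89: 89÷12 = 7 r 5, and 5÷4 = 1, so 7+5+1 = 13.
Wednesday + 13 ≡ Tuesday — that's 1989's doomsday.
In December the doomsday date is Dec 12.
Dec 2 is 10 days before Dec 12; 10 mod 7 = 3, so Tuesday − 3 = Saturday.
184 mod 7 = 2, so 184 days after a Saturday is Saturday + 2 = Monday.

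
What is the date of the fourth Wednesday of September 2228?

September 1, 2228 is a Monday.
The first Wednesday is therefore September 3 (2 days later).
The fourth Wednesday is 3 + 3×7 = September 24.

September 24, 2228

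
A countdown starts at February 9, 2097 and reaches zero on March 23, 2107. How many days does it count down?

3693

Feb 9, 2097 → Feb 9, 2098: 365 days.
Feb 9, 2098 → Feb 9, 2099: 365 days.
Feb 9, 2099 → Feb 9, 2100: 365 days.
Feb 9, 2100 → Feb 9, 2101: 365 days.
Feb 9, 2101 → Feb 9, 2102: 365 days.
Feb 9, 2102 → Feb 9, 2103: 365 days.
Feb 9, 2103 → Feb 9, 2104: 365 days.
Feb 9, 2104 → Feb 9, 2105: 366 days (Feb 29, 2104 is in that span).
Feb 9, 2105 → Feb 9, 2106: 365 days.
Feb 9, 2106 → Feb 9, 2107: 365 days.
Feb 9, 2107 → Mar 9, 2107: 28 days (February has 28).
Mar 9, 2107 → Mar 23, 2107: 14 days.
Total: 3693 days.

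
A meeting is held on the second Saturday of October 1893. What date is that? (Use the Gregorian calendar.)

October 14, 1893

October 1, 1893 is a Sunday.
The first Saturday is therefore October 7 (6 days later).
The second Saturday is 7 + 1×7 = October 14.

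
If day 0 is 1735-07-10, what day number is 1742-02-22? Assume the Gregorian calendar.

2419

Jul 10, 1735 → Jul 10, 1736: 366 days (Feb 29, 1736 is in that span).
Jul 10, 1736 → Jul 10, 1737: 365 days.
Jul 10, 1737 → Jul 10, 1738: 365 days.
Jul 10, 1738 → Jul 10, 1739: 365 days.
Jul 10, 1739 → Jul 10, 1740: 366 days (Feb 29, 1740 is in that span).
Jul 10, 1740 → Jul 10, 1741: 365 days.
Jul 10, 1741 → Aug 10, 1741: 31 days (July has 31).
Aug 10, 1741 → Sep 10, 1741: 31 days (August has 31).
Sep 10, 1741 → Oct 10, 1741: 30 days (September has 30).
Oct 10, 1741 → Nov 10, 1741: 31 days (October has 31).
Nov 10, 1741 → Dec 10, 1741: 30 days (November has 30).
Dec 10, 1741 → Jan 10, 1742: 31 days (December has 31).
Jan 10, 1742 → Feb 10, 1742: 31 days (January has 31).
Feb 10, 1742 → Feb 22, 1742: 12 days.
Total: 2419 days.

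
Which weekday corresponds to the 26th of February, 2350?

Sunday

Doomsday rule: the anchor day for the 2300s is Wednesday. For year 50: 50÷12 = 4 r 2, and 2÷4 = 0, so 4+2+0 = 6.
Wednesday + 6 ≡ Tuesday — that's 2350's doomsday.
In February the doomsday date is Feb 28 (2350 is not a leap year).
Feb 26 is 2 days before Feb 28; 2 mod 7 = 2, so Tuesday − 2 = Sunday.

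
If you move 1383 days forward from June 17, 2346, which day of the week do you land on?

First find the weekday of Jun 17, 2346. Doomsday rule: the anchor day for the 2300s is Wednesday. For year 46: 46÷12 = 3 r 10, and 10÷4 = 2, so 3+10+2 = 15.
Wednesday + 15 ≡ Thursday — that's 2346's doomsday.
In June the doomsday date is Jun 6.
Jun 17 is 11 days after Jun 6; 11 mod 7 = 4, so Thursday + 4 = Monday.
1383 mod 7 = 4, so 1383 days after a Monday is Monday + 4 = Friday.

Friday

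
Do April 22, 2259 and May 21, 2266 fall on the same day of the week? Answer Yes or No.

From Apr 22, 2259 to May 21, 2266 is 2586 days.
2586 mod 7 = 3, so they are different weekdays.
(Apr 22, 2259 is a Friday; May 21, 2266 is a Monday.)

No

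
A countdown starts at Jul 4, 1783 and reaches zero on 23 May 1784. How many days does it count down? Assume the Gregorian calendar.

Jul 4, 1783 → Aug 4, 1783: 31 days (July has 31).
Aug 4, 1783 → Sep 4, 1783: 31 days (August has 31).
Sep 4, 1783 → Oct 4, 1783: 30 days (September has 30).
Oct 4, 1783 → Nov 4, 1783: 31 days (October has 31).
Nov 4, 1783 → Dec 4, 1783: 30 days (November has 30).
Dec 4, 1783 → Jan 4, 1784: 31 days (December has 31).
Jan 4, 1784 → Feb 4, 1784: 31 days (January has 31).
Feb 4, 1784 → Mar 4, 1784: 29 days (February has 29).
Mar 4, 1784 → Apr 4, 1784: 31 days (March has 31).
Apr 4, 1784 → May 4, 1784: 30 days (April has 30).
May 4, 1784 → May 23, 1784: 19 days.
Total: 324 days.

324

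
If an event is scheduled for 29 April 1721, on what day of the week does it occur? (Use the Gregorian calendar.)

Doomsday rule: the anchor day for the 1700s is Sunday. For year 21: 21÷12 = 1 r 9, and 9÷4 = 2, so 1+9+2 = 12.
Sunday + 12 ≡ Friday — that's 1721's doomsday.
In April the doomsday date is Apr 4.
Apr 29 is 25 days after Apr 4; 25 mod 7 = 4, so Friday + 4 = Tuesday.

Tuesday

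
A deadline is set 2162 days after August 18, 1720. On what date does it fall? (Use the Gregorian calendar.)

+365 (one year) → Aug 18, 1721 (1797 left).
+365 (one year) → Aug 18, 1722 (1432 left).
+365 (one year) → Aug 18, 1723 (1067 left).
+366 (one year; includes Feb 29, 1724) → Aug 18, 1724 (701 left).
+365 (one year) → Aug 18, 1725 (336 left).
Aug has 31 days: +14 → Sep 1, 1725 (322 left).
Sep has 30 days: +30 → Oct 1, 1725 (292 left).
Oct has 31 days: +31 → Nov 1, 1725 (261 left).
Nov has 30 days: +30 → Dec 1, 1725 (231 left).
Dec has 31 days: +31 → Jan 1, 1726 (200 left).
Jan has 31 days: +31 → Feb 1, 1726 (169 left).
Feb has 28 days: +28 → Mar 1, 1726 (141 left).
Mar has 31 days: +31 → Apr 1, 1726 (110 left).
Apr has 30 days: +30 → May 1, 1726 (80 left).
May has 31 days: +31 → Jun 1, 1726 (49 left).
Jun has 30 days: +30 → Jul 1, 1726 (19 left).
+19 → Jul 20, 1726.

July 20, 1726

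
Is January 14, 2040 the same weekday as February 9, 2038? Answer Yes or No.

No

From Feb 9, 2038 to Jan 14, 2040 is 704 days.
704 mod 7 = 4, so they are different weekdays.
(Feb 9, 2038 is a Tuesday; Jan 14, 2040 is a Saturday.)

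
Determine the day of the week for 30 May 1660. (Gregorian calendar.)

Sunday

Doomsday rule: the anchor day for the 1600s is Tuesday. For year 60: 60÷12 = 5 r 0, and 0÷4 = 0, so 5+0+0 = 5.
Tuesday + 5 ≡ Sunday — that's 1660's doomsday.
In May the doomsday date is May 9.
May 30 is 21 days after May 9; 21 mod 7 = 0, so Sunday + 0 = Sunday.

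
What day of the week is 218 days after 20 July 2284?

Monday

First find the weekday of Jul 20, 2284. Doomsday rule: the anchor day for the 2200s is Friday. For year 84: 84÷12 = 7 r 0, and 0÷4 = 0, so 7+0+0 = 7.
Friday + 7 ≡ Friday — that's 2284's doomsday.
In July the doomsday date is Jul 11.
Jul 20 is 9 days after Jul 11; 9 mod 7 = 2, so Friday + 2 = Sunday.
218 mod 7 = 1, so 218 days after a Sunday is Sunday + 1 = Monday.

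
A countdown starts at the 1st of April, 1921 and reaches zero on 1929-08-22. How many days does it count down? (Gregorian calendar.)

Apr 1, 1921 → Apr 1, 1922: 365 days.
Apr 1, 1922 → Apr 1, 1923: 365 days.
Apr 1, 1923 → Apr 1, 1924: 366 days (Feb 29, 1924 is in that span).
Apr 1, 1924 → Apr 1, 1925: 365 days.
Apr 1, 1925 → Apr 1, 1926: 365 days.
Apr 1, 1926 → Apr 1, 1927: 365 days.
Apr 1, 1927 → Apr 1, 1928: 366 days (Feb 29, 1928 is in that span).
Apr 1, 1928 → Apr 1, 1929: 365 days.
Apr 1, 1929 → May 1, 1929: 30 days (April has 30).
May 1, 1929 → Jun 1, 1929: 31 days (May has 31).
Jun 1, 1929 → Jul 1, 1929: 30 days (June has 30).
Jul 1, 1929 → Aug 1, 1929: 31 days (July has 31).
Aug 1, 1929 → Aug 22, 1929: 21 days.
Total: 3065 days.

3065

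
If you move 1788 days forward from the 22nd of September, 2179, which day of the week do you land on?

Saturday

Sep 22, 2179 is a Wednesday.
1788 mod 7 = 3, so 1788 days after a Wednesday is Wednesday + 3 = Saturday.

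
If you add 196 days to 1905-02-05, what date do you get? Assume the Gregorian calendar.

August 20, 1905

Feb has 28 days: +24 → Mar 1, 1905 (172 left).
Mar has 31 days: +31 → Apr 1, 1905 (141 left).
Apr has 30 days: +30 → May 1, 1905 (111 left).
May has 31 days: +31 → Jun 1, 1905 (80 left).
Jun has 30 days: +30 → Jul 1, 1905 (50 left).
Jul has 31 days: +31 → Aug 1, 1905 (19 left).
+19 → Aug 20, 1905.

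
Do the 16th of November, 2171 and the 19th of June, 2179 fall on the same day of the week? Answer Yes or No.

From Nov 16, 2171 to Jun 19, 2179 is 2772 days.
2772 mod 7 = 0, so they are the same weekday.
(Nov 16, 2171 is a Saturday; Jun 19, 2179 is a Saturday.)

Yes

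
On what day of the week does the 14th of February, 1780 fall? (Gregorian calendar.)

Monday

Doomsday rule: the anchor day for the 1700s is Sunday. For year 80: 80÷12 = 6 r 8, and 8÷4 = 2, so 6+8+2 = 16.
Sunday + 16 ≡ Tuesday — that's 1780's doomsday.
In February the doomsday date is Feb 29 (1780 is a leap year (divisible by 4)).
Feb 14 is 15 days before Feb 29; 15 mod 7 = 1, so Tuesday − 1 = Monday.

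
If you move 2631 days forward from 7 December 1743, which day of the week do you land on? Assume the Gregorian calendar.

Friday

First find the weekday of Dec 7, 1743. Doomsday rule: the anchor day for the 1700s is Sunday. For year 43: 43÷12 = 3 r 7, and 7÷4 = 1, so 3+7+1 = 11.
Sunday + 11 ≡ Thursday — that's 1743's doomsday.
In December the doomsday date is Dec 12.
Dec 7 is 5 days before Dec 12; 5 mod 7 = 5, so Thursday − 5 = Saturday.
2631 mod 7 = 6, so 2631 days after a Saturday is Saturday + 6 = Friday.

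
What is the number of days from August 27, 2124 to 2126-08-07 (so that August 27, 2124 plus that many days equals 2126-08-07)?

710

Aug 27, 2124 → Aug 27, 2125: 365 days.
Aug 27, 2125 → Sep 27, 2125: 31 days (August has 31).
Sep 27, 2125 → Oct 27, 2125: 30 days (September has 30).
Oct 27, 2125 → Nov 27, 2125: 31 days (October has 31).
Nov 27, 2125 → Dec 27, 2125: 30 days (November has 30).
Dec 27, 2125 → Jan 27, 2126: 31 days (December has 31).
Jan 27, 2126 → Feb 27, 2126: 31 days (January has 31).
Feb 27, 2126 → Mar 27, 2126: 28 days (February has 28).
Mar 27, 2126 → Apr 27, 2126: 31 days (March has 31).
Apr 27, 2126 → May 27, 2126: 30 days (April has 30).
May 27, 2126 → Jun 27, 2126: 31 days (May has 31).
Jun 27, 2126 → Jul 27, 2126: 30 days (June has 30).
Jul 27, 2126 → Aug 7, 2126: 11 days.
Total: 710 days.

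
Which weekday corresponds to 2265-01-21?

Doomsday rule: the anchor day for the 2200s is Friday. For year 65: 65÷12 = 5 r 5, and 5÷4 = 1, so 5+5+1 = 11.
Friday + 11 ≡ Tuesday — that's 2265's doomsday.
In January the doomsday date is Jan 3 (2265 is not a leap year).
Jan 21 is 18 days after Jan 3; 18 mod 7 = 4, so Tuesday + 4 = Saturday.

Saturday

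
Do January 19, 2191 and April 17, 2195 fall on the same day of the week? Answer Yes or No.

From Jan 19, 2191 to Apr 17, 2195 is 1549 days.
1549 mod 7 = 2, so they are different weekdays.
(Jan 19, 2191 is a Wednesday; Apr 17, 2195 is a Friday.)

No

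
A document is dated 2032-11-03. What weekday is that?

January 1, 2032 is a Thursday.
Jan 1, 2032 → Feb 1, 2032: 31 days (January has 31).
Feb 1, 2032 → Mar 1, 2032: 29 days (February has 29).
Mar 1, 2032 → Apr 1, 2032: 31 days (March has 31).
Apr 1, 2032 → May 1, 2032: 30 days (April has 30).
May 1, 2032 → Jun 1, 2032: 31 days (May has 31).
Jun 1, 2032 → Jul 1, 2032: 30 days (June has 30).
Jul 1, 2032 → Aug 1, 2032: 31 days (July has 31).
Aug 1, 2032 → Sep 1, 2032: 31 days (August has 31).
Sep 1, 2032 → Oct 1, 2032: 30 days (September has 30).
Oct 1, 2032 → Nov 1, 2032: 31 days (October has 31).
Nov 1, 2032 → Nov 3, 2032: 2 days.
Total: 307 days.
307 mod 7 = 6, so Thursday + 6 = Wednesday.

Wednesday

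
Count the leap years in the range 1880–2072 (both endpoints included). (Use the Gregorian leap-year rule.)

48

Multiples of 4 in [1880,2072]: 49.
Of those, multiples of 100: 2 (not leap unless ÷400).
Multiples of 400: 1.
Leap years = 49 − 2 + 1 = 48.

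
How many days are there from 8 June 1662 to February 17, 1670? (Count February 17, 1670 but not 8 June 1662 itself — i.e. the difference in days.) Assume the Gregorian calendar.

Jun 8, 1662 → Jun 8, 1663: 365 days.
Jun 8, 1663 → Jun 8, 1664: 366 days (Feb 29, 1664 is in that span).
Jun 8, 1664 → Jun 8, 1665: 365 days.
Jun 8, 1665 → Jun 8, 1666: 365 days.
Jun 8, 1666 → Jun 8, 1667: 365 days.
Jun 8, 1667 → Jun 8, 1668: 366 days (Feb 29, 1668 is in that span).
Jun 8, 1668 → Jun 8, 1669: 365 days.
Jun 8, 1669 → Jul 8, 1669: 30 days (June has 30).
Jul 8, 1669 → Aug 8, 1669: 31 days (July has 31).
Aug 8, 1669 → Sep 8, 1669: 31 days (August has 31).
Sep 8, 1669 → Oct 8, 1669: 30 days (September has 30).
Oct 8, 1669 → Nov 8, 1669: 31 days (October has 31).
Nov 8, 1669 → Dec 8, 1669: 30 days (November has 30).
Dec 8, 1669 → Jan 8, 1670: 31 days (December has 31).
Jan 8, 1670 → Feb 8, 1670: 31 days (January has 31).
Feb 8, 1670 → Feb 17, 1670: 9 days.
Total: 2811 days.

2811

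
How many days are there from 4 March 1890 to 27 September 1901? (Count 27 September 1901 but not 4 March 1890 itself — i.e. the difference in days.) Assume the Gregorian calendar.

Mar 4, 1890 → Mar 4, 1891: 365 days.
Mar 4, 1891 → Mar 4, 1892: 366 days (Feb 29, 1892 is in that span).
Mar 4, 1892 → Mar 4, 1893: 365 days.
Mar 4, 1893 → Mar 4, 1894: 365 days.
Mar 4, 1894 → Mar 4, 1895: 365 days.
Mar 4, 1895 → Mar 4, 1896: 366 days (Feb 29, 1896 is in that span).
Mar 4, 1896 → Mar 4, 1897: 365 days.
Mar 4, 1897 → Mar 4, 1898: 365 days.
Mar 4, 1898 → Mar 4, 1899: 365 days.
Mar 4, 1899 → Mar 4, 1900: 365 days.
Mar 4, 1900 → Mar 4, 1901: 365 days.
Mar 4, 1901 → Apr 4, 1901: 31 days (March has 31).
Apr 4, 1901 → May 4, 1901: 30 days (April has 30).
May 4, 1901 → Jun 4, 1901: 31 days (May has 31).
Jun 4, 1901 → Jul 4, 1901: 30 days (June has 30).
Jul 4, 1901 → Aug 4, 1901: 31 days (July has 31).
Aug 4, 1901 → Sep 4, 1901: 31 days (August has 31).
Sep 4, 1901 → Sep 27, 1901: 23 days.
Total: 4224 days.

4224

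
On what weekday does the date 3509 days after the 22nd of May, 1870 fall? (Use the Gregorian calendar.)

Tuesday

First find the weekday of May 22, 1870. Doomsday rule: the anchor day for the 1800s is Friday. For year 70: 70÷12 = 5 r 10, and 10÷4 = 2, so 5+10+2 = 17.
Friday + 17 ≡ Monday — that's 1870's doomsday.
In May the doomsday date is May 9.
May 22 is 13 days after May 9; 13 mod 7 = 6, so Monday + 6 = Sunday.
3509 mod 7 = 2, so 3509 days after a Sunday is Sunday + 2 = Tuesday.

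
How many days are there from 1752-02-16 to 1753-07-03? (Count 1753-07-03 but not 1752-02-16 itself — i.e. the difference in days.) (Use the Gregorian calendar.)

Feb 16, 1752 → Feb 16, 1753: 366 days (Feb 29, 1752 is in that span).
Feb 16, 1753 → Mar 16, 1753: 28 days (February has 28).
Mar 16, 1753 → Apr 16, 1753: 31 days (March has 31).
Apr 16, 1753 → May 16, 1753: 30 days (April has 30).
May 16, 1753 → Jun 16, 1753: 31 days (May has 31).
Jun 16, 1753 → Jul 3, 1753: 17 days.
Total: 503 days.

503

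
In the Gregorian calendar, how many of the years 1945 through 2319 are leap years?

Multiples of 4 in [1945,2319]: 93.
Of those, multiples of 100: 4 (not leap unless ÷400).
Multiples of 400: 1.
Leap years = 93 − 4 + 1 = 90.

90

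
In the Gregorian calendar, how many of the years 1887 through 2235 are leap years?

84

Multiples of 4 in [1887,2235]: 87.
Of those, multiples of 100: 4 (not leap unless ÷400).
Multiples of 400: 1.
Leap years = 87 − 4 + 1 = 84.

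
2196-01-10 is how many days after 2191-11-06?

1526

Nov 6, 2191 → Nov 6, 2192: 366 days (Feb 29, 2192 is in that span).
Nov 6, 2192 → Nov 6, 2193: 365 days.
Nov 6, 2193 → Nov 6, 2194: 365 days.
Nov 6, 2194 → Nov 6, 2195: 365 days.
Nov 6, 2195 → Dec 6, 2195: 30 days (November has 30).
Dec 6, 2195 → Jan 6, 2196: 31 days (December has 31).
Jan 6, 2196 → Jan 10, 2196: 4 days.
Total: 1526 days.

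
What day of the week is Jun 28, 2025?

Saturday

Doomsday rule: the anchor day for the 2000s is Tuesday. For year 25: 25÷12 = 2 r 1, and 1÷4 = 0, so 2+1+0 = 3.
Tuesday + 3 ≡ Friday — that's 2025's doomsday.
In June the doomsday date is Jun 6.
Jun 28 is 22 days after Jun 6; 22 mod 7 = 1, so Friday + 1 = Saturday.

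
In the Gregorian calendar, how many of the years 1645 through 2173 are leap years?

128

Multiples of 4 in [1645,2173]: 132.
Of those, multiples of 100: 5 (not leap unless ÷400).
Multiples of 400: 1.
Leap years = 132 − 5 + 1 = 128.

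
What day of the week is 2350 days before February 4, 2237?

Monday

Feb 4, 2237 is a Saturday.
2350 mod 7 = 5, so 2350 days before a Saturday is Saturday − 5 = Monday.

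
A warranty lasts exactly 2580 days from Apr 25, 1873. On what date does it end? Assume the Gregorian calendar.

+365 (one year) → Apr 25, 1874 (2215 left).
+365 (one year) → Apr 25, 1875 (1850 left).
+366 (one year; includes Feb 29, 1876) → Apr 25, 1876 (1484 left).
+365 (one year) → Apr 25, 1877 (1119 left).
+365 (one year) → Apr 25, 1878 (754 left).
+365 (one year) → Apr 25, 1879 (389 left).
Apr has 30 days: +6 → May 1, 1879 (383 left).
May has 31 days: +31 → Jun 1, 1879 (352 left).
Jun has 30 days: +30 → Jul 1, 1879 (322 left).
Jul has 31 days: +31 → Aug 1, 1879 (291 left).
Aug has 31 days: +31 → Sep 1, 1879 (260 left).
Sep has 30 days: +30 → Oct 1, 1879 (230 left).
Oct has 31 days: +31 → Nov 1, 1879 (199 left).
Nov has 30 days: +30 → Dec 1, 1879 (169 left).
Dec has 31 days: +31 → Jan 1, 1880 (138 left).
Jan has 31 days: +31 → Feb 1, 1880 (107 left).
Feb has 29 days: +29 → Mar 1, 1880 (78 left).
Mar has 31 days: +31 → Apr 1, 1880 (47 left).
Apr has 30 days: +30 → May 1, 1880 (17 left).
+17 → May 18, 1880.

May 18, 1880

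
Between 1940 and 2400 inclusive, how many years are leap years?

Multiples of 4 in [1940,2400]: 116.
Of those, multiples of 100: 5 (not leap unless ÷400).
Multiples of 400: 2.
Leap years = 116 − 5 + 2 = 113.

113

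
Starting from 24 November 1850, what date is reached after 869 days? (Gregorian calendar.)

April 11, 1853

+365 (one year) → Nov 24, 1851 (504 left).
+366 (one year; includes Feb 29, 1852) → Nov 24, 1852 (138 left).
Nov has 30 days: +7 → Dec 1, 1852 (131 left).
Dec has 31 days: +31 → Jan 1, 1853 (100 left).
Jan has 31 days: +31 → Feb 1, 1853 (69 left).
Feb has 28 days: +28 → Mar 1, 1853 (41 left).
Mar has 31 days: +31 → Apr 1, 1853 (10 left).
+10 → Apr 11, 1853.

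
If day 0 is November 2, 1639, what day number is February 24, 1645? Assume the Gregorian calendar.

Nov 2, 1639 → Nov 2, 1640: 366 days (Feb 29, 1640 is in that span).
Nov 2, 1640 → Nov 2, 1641: 365 days.
Nov 2, 1641 → Nov 2, 1642: 365 days.
Nov 2, 1642 → Nov 2, 1643: 365 days.
Nov 2, 1643 → Nov 2, 1644: 366 days (Feb 29, 1644 is in that span).
Nov 2, 1644 → Dec 2, 1644: 30 days (November has 30).
Dec 2, 1644 → Jan 2, 1645: 31 days (December has 31).
Jan 2, 1645 → Feb 2, 1645: 31 days (January has 31).
Feb 2, 1645 → Feb 24, 1645: 22 days.
Total: 1941 days.

1941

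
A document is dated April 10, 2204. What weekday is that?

Tuesday

Doomsday rule: the anchor day for the 2200s is Friday. For year 04: 4÷12 = 0 r 4, and 4÷4 = 1, so 0+4+1 = 5.
Friday + 5 ≡ Wednesday — that's 2204's doomsday.
In April the doomsday date is Apr 4.
Apr 10 is 6 days after Apr 4; 6 mod 7 = 6, so Wednesday + 6 = Tuesday.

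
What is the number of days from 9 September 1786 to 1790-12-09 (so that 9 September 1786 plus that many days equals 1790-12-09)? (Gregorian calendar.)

1552

Sep 9, 1786 → Sep 9, 1787: 365 days.
Sep 9, 1787 → Sep 9, 1788: 366 days (Feb 29, 1788 is in that span).
Sep 9, 1788 → Sep 9, 1789: 365 days.
Sep 9, 1789 → Sep 9, 1790: 365 days.
Sep 9, 1790 → Oct 9, 1790: 30 days (September has 30).
Oct 9, 1790 → Nov 9, 1790: 31 days (October has 31).
Nov 9, 1790 → Dec 9, 1790: 30 days.
Total: 1552 days.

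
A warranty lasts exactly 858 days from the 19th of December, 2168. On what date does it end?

+365 (one year) → Dec 19, 2169 (493 left).
+365 (one year) → Dec 19, 2170 (128 left).
Dec has 31 days: +13 → Jan 1, 2171 (115 left).
Jan has 31 days: +31 → Feb 1, 2171 (84 left).
Feb has 28 days: +28 → Mar 1, 2171 (56 left).
Mar has 31 days: +31 → Apr 1, 2171 (25 left).
+25 → Apr 26, 2171.

April 26, 2171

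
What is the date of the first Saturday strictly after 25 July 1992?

Jul 25, 1992 is a Saturday.
From Saturday to the next Saturday is 7 days.
Jul 25, 1992 + 7 = Aug 1, 1992.

August 1, 1992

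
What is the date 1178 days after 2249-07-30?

October 20, 2252

+365 (one year) → Jul 30, 2250 (813 left).
+365 (one year) → Jul 30, 2251 (448 left).
+366 (one year; includes Feb 29, 2252) → Jul 30, 2252 (82 left).
Jul has 31 days: +2 → Aug 1, 2252 (80 left).
Aug has 31 days: +31 → Sep 1, 2252 (49 left).
Sep has 30 days: +30 → Oct 1, 2252 (19 left).
+19 → Oct 20, 2252.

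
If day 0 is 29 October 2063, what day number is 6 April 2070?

2351

Oct 29, 2063 → Oct 29, 2064: 366 days (Feb 29, 2064 is in that span).
Oct 29, 2064 → Oct 29, 2065: 365 days.
Oct 29, 2065 → Oct 29, 2066: 365 days.
Oct 29, 2066 → Oct 29, 2067: 365 days.
Oct 29, 2067 → Oct 29, 2068: 366 days (Feb 29, 2068 is in that span).
Oct 29, 2068 → Oct 29, 2069: 365 days.
Oct 29, 2069 → Nov 29, 2069: 31 days (October has 31).
Nov 29, 2069 → Dec 29, 2069: 30 days (November has 30).
Dec 29, 2069 → Jan 29, 2070: 31 days (December has 31).
Jan 29, 2070 → Feb 28, 2070: 30 days (January has 31).
Feb 28, 2070 → Mar 28, 2070: 28 days (February has 28).
Mar 28, 2070 → Apr 6, 2070: 9 days.
Total: 2351 days.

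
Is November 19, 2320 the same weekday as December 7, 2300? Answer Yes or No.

From Dec 7, 2300 to Nov 19, 2320 is 7287 days.
7287 mod 7 = 0, so they are the same weekday.
(Dec 7, 2300 is a Friday; Nov 19, 2320 is a Friday.)

Yes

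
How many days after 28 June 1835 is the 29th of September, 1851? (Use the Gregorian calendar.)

Jun 28, 1835 → Jun 28, 1836: 366 days (Feb 29, 1836 is in that span).
Jun 28, 1836 → Jun 28, 1837: 365 days.
Jun 28, 1837 → Jun 28, 1838: 365 days.
Jun 28, 1838 → Jun 28, 1839: 365 days.
Jun 28, 1839 → Jun 28, 1840: 366 days (Feb 29, 1840 is in that span).
Jun 28, 1840 → Jun 28, 1841: 365 days.
Jun 28, 1841 → Jun 28, 1842: 365 days.
Jun 28, 1842 → Jun 28, 1843: 365 days.
Jun 28, 1843 → Jun 28, 1844: 366 days (Feb 29, 1844 is in that span).
Jun 28, 1844 → Jun 28, 1845: 365 days.
Jun 28, 1845 → Jun 28, 1846: 365 days.
Jun 28, 1846 → Jun 28, 1847: 365 days.
Jun 28, 1847 → Jun 28, 1848: 366 days (Feb 29, 1848 is in that span).
Jun 28, 1848 → Jun 28, 1849: 365 days.
Jun 28, 1849 → Jun 28, 1850: 365 days.
Jun 28, 1850 → Jun 28, 1851: 365 days.
Jun 28, 1851 → Jul 28, 1851: 30 days (June has 30).
Jul 28, 1851 → Aug 28, 1851: 31 days (July has 31).
Aug 28, 1851 → Sep 28, 1851: 31 days (August has 31).
Sep 28, 1851 → Sep 29, 1851: 1 days.
Total: 5937 days.

5937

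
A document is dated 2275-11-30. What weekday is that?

Tuesday

Doomsday rule: the anchor day for the 2200s is Friday. For year 75: 75÷12 = 6 r 3, and 3÷4 = 0, so 6+3+0 = 9.
Friday + 9 ≡ Sunday — that's 2275's doomsday.
In November the doomsday date is Nov 7.
Nov 30 is 23 days after Nov 7; 23 mod 7 = 2, so Sunday + 2 = Tuesday.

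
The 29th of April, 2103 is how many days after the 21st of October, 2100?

Oct 21, 2100 → Oct 21, 2101: 365 days.
Oct 21, 2101 → Oct 21, 2102: 365 days.
Oct 21, 2102 → Nov 21, 2102: 31 days (October has 31).
Nov 21, 2102 → Dec 21, 2102: 30 days (November has 30).
Dec 21, 2102 → Jan 21, 2103: 31 days (December has 31).
Jan 21, 2103 → Feb 21, 2103: 31 days (January has 31).
Feb 21, 2103 → Mar 21, 2103: 28 days (February has 28).
Mar 21, 2103 → Apr 21, 2103: 31 days (March has 31).
Apr 21, 2103 → Apr 29, 2103: 8 days.
Total: 920 days.

920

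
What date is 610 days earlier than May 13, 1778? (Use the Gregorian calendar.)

September 10, 1776

−365 (one year) → May 13, 1777 (245 left).
−13 → Apr 30, 1777 (end of Apr, 30 days; 232 left).
−30 → Mar 31, 1777 (end of Mar, 31 days; 202 left).
−31 → Feb 28, 1777 (end of Feb, 28 days; 171 left).
−28 → Jan 31, 1777 (end of Jan, 31 days; 143 left).
−31 → Dec 31, 1776 (end of Dec, 31 days; 112 left).
−31 → Nov 30, 1776 (end of Nov, 30 days; 81 left).
−30 → Oct 31, 1776 (end of Oct, 31 days; 51 left).
−31 → Sep 30, 1776 (end of Sep, 30 days; 20 left).
−20 → Sep 10, 1776.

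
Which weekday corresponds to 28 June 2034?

Wednesday

January 1, 2034 is a Sunday.
Jan 1, 2034 → Feb 1, 2034: 31 days (January has 31).
Feb 1, 2034 → Mar 1, 2034: 28 days (February has 28).
Mar 1, 2034 → Apr 1, 2034: 31 days (March has 31).
Apr 1, 2034 → May 1, 2034: 30 days (April has 30).
May 1, 2034 → Jun 1, 2034: 31 days (May has 31).
Jun 1, 2034 → Jun 28, 2034: 27 days.
Total: 178 days.
178 mod 7 = 3, so Sunday + 3 = Wednesday.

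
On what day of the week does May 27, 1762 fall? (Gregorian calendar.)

Doomsday rule: the anchor day for the 1700s is Sunday. For year 62: 62÷12 = 5 r 2, and 2÷4 = 0, so 5+2+0 = 7.
Sunday + 7 ≡ Sunday — that's 1762's doomsday.
In May the doomsday date is May 9.
May 27 is 18 days after May 9; 18 mod 7 = 4, so Sunday + 4 = Thursday.

Thursday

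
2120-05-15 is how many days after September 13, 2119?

245

Sep 13, 2119 → Oct 13, 2119: 30 days (September has 30).
Oct 13, 2119 → Nov 13, 2119: 31 days (October has 31).
Nov 13, 2119 → Dec 13, 2119: 30 days (November has 30).
Dec 13, 2119 → Jan 13, 2120: 31 days (December has 31).
Jan 13, 2120 → Feb 13, 2120: 31 days (January has 31).
Feb 13, 2120 → Mar 13, 2120: 29 days (February has 29).
Mar 13, 2120 → Apr 13, 2120: 31 days (March has 31).
Apr 13, 2120 → May 13, 2120: 30 days (April has 30).
May 13, 2120 → May 15, 2120: 2 days.
Total: 245 days.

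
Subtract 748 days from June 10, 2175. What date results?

−365 (one year) → Jun 10, 2174 (383 left).
−10 → May 31, 2174 (end of May, 31 days; 373 left).
−31 → Apr 30, 2174 (end of Apr, 30 days; 342 left).
−30 → Mar 31, 2174 (end of Mar, 31 days; 312 left).
−31 → Feb 28, 2174 (end of Feb, 28 days; 281 left).
−28 → Jan 31, 2174 (end of Jan, 31 days; 253 left).
−31 → Dec 31, 2173 (end of Dec, 31 days; 222 left).
−31 → Nov 30, 2173 (end of Nov, 30 days; 191 left).
−30 → Oct 31, 2173 (end of Oct, 31 days; 161 left).
−31 → Sep 30, 2173 (end of Sep, 30 days; 130 left).
−30 → Aug 31, 2173 (end of Aug, 31 days; 100 left).
−31 → Jul 31, 2173 (end of Jul, 31 days; 69 left).
−31 → Jun 30, 2173 (end of Jun, 30 days; 38 left).
−30 → May 31, 2173 (end of May, 31 days; 8 left).
−8 → May 23, 2173.

May 23, 2173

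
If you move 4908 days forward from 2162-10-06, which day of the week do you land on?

First find the weekday of Oct 6, 2162. Doomsday rule: the anchor day for the 2100s is Sunday. For year 62: 62÷12 = 5 r 2, and 2÷4 = 0, so 5+2+0 = 7.
Sunday + 7 ≡ Sunday — that's 2162's doomsday.
In October the doomsday date is Oct 10.
Oct 6 is 4 days before Oct 10; 4 mod 7 = 4, so Sunday − 4 = Wednesday.
4908 mod 7 = 1, so 4908 days after a Wednesday is Wednesday + 1 = Thursday.

Thursday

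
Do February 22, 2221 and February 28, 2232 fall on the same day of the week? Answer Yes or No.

From Feb 22, 2221 to Feb 28, 2232 is 4023 days.
4023 mod 7 = 5, so they are different weekdays.
(Feb 22, 2221 is a Thursday; Feb 28, 2232 is a Tuesday.)

No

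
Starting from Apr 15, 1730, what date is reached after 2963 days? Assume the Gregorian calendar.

May 26, 1738

+365 (one year) → Apr 15, 1731 (2598 left).
+366 (one year; includes Feb 29, 1732) → Apr 15, 1732 (2232 left).
+365 (one year) → Apr 15, 1733 (1867 left).
+365 (one year) → Apr 15, 1734 (1502 left).
+365 (one year) → Apr 15, 1735 (1137 left).
+366 (one year; includes Feb 29, 1736) → Apr 15, 1736 (771 left).
+365 (one year) → Apr 15, 1737 (406 left).
+365 (one year) → Apr 15, 1738 (41 left).
Apr has 30 days: +16 → May 1, 1738 (25 left).
+25 → May 26, 1738.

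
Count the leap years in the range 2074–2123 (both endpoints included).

Multiples of 4 in [2074,2123]: 12.
Of those, multiples of 100: 1 (not leap unless ÷400).
Multiples of 400: 0.
Leap years = 12 − 1 + 0 = 11.

11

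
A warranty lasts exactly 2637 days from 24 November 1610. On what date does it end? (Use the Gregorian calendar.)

+365 (one year) → Nov 24, 1611 (2272 left).
+366 (one year; includes Feb 29, 1612) → Nov 24, 1612 (1906 left).
+365 (one year) → Nov 24, 1613 (1541 left).
+365 (one year) → Nov 24, 1614 (1176 left).
+365 (one year) → Nov 24, 1615 (811 left).
+366 (one year; includes Feb 29, 1616) → Nov 24, 1616 (445 left).
+365 (one year) → Nov 24, 1617 (80 left).
Nov has 30 days: +7 → Dec 1, 1617 (73 left).
Dec has 31 days: +31 → Jan 1, 1618 (42 left).
Jan has 31 days: +31 → Feb 1, 1618 (11 left).
+11 → Feb 12, 1618.

February 12, 1618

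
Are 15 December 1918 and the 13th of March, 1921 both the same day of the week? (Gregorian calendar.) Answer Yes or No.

From Dec 15, 1918 to Mar 13, 1921 is 819 days.
819 mod 7 = 0, so they are the same weekday.
(Dec 15, 1918 is a Sunday; Mar 13, 1921 is a Sunday.)

Yes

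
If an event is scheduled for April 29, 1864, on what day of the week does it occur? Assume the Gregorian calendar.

Doomsday rule: the anchor day for the 1800s is Friday. For year 64: 64÷12 = 5 r 4, and 4÷4 = 1, so 5+4+1 = 10.
Friday + 10 ≡ Monday — that's 1864's doomsday.
In April the doomsday date is Apr 4.
Apr 29 is 25 days after Apr 4; 25 mod 7 = 4, so Monday + 4 = Friday.

Friday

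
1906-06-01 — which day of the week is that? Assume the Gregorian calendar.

January 1, 1906 is a Monday.
Jan 1, 1906 → Feb 1, 1906: 31 days (January has 31).
Feb 1, 1906 → Mar 1, 1906: 28 days (February has 28).
Mar 1, 1906 → Apr 1, 1906: 31 days (March has 31).
Apr 1, 1906 → May 1, 1906: 30 days (April has 30).
May 1, 1906 → Jun 1, 1906: 31 days.
Total: 151 days.
151 mod 7 = 4, so Monday + 4 = Friday.

Friday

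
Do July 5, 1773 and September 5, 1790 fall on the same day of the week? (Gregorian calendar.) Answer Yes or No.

No

From Jul 5, 1773 to Sep 5, 1790 is 6271 days.
6271 mod 7 = 6, so they are different weekdays.
(Jul 5, 1773 is a Monday; Sep 5, 1790 is a Sunday.)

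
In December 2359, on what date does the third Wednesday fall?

December 1, 2359 is a Tuesday.
The first Wednesday is therefore December 2 (1 days later).
The third Wednesday is 2 + 2×7 = December 16.

December 16, 2359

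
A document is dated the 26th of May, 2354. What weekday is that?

Doomsday rule: the anchor day for the 2300s is Wednesday. For year 54: 54÷12 = 4 r 6, and 6÷4 = 1, so 4+6+1 = 11.
Wednesday + 11 ≡ Sunday — that's 2354's doomsday.
In May the doomsday date is May 9.
May 26 is 17 days after May 9; 17 mod 7 = 3, so Sunday + 3 = Wednesday.

Wednesday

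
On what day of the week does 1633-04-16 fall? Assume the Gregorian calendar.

Doomsday rule: the anchor day for the 1600s is Tuesday. For year 33: 33÷12 = 2 r 9, and 9÷4 = 2, so 2+9+2 = 13.
Tuesday + 13 ≡ Monday — that's 1633's doomsday.
In April the doomsday date is Apr 4.
Apr 16 is 12 days after Apr 4; 12 mod 7 = 5, so Monday + 5 = Saturday.

Saturday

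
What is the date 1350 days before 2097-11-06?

−365 (one year) → Nov 6, 2096 (985 left).
−366 (one year; includes Feb 29, 2096) → Nov 6, 2095 (619 left).
−365 (one year) → Nov 6, 2094 (254 left).
−6 → Oct 31, 2094 (end of Oct, 31 days; 248 left).
−31 → Sep 30, 2094 (end of Sep, 30 days; 217 left).
−30 → Aug 31, 2094 (end of Aug, 31 days; 187 left).
−31 → Jul 31, 2094 (end of Jul, 31 days; 156 left).
−31 → Jun 30, 2094 (end of Jun, 30 days; 125 left).
−30 → May 31, 2094 (end of May, 31 days; 95 left).
−31 → Apr 30, 2094 (end of Apr, 30 days; 64 left).
−30 → Mar 31, 2094 (end of Mar, 31 days; 34 left).
−31 → Feb 28, 2094 (end of Feb, 28 days; 3 left).
−3 → Feb 25, 2094.

February 25, 2094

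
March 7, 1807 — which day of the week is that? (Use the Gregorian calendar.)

January 1, 1807 is a Thursday.
Jan 1, 1807 → Feb 1, 1807: 31 days (January has 31).
Feb 1, 1807 → Mar 1, 1807: 28 days (February has 28).
Mar 1, 1807 → Mar 7, 1807: 6 days.
Total: 65 days.
65 mod 7 = 2, so Thursday + 2 = Saturday.

Saturday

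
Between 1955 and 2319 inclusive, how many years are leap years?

88

Multiples of 4 in [1955,2319]: 91.
Of those, multiples of 100: 4 (not leap unless ÷400).
Multiples of 400: 1.
Leap years = 91 − 4 + 1 = 88.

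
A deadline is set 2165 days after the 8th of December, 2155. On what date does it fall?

+366 (one year; includes Feb 29, 2156) → Dec 8, 2156 (1799 left).
+365 (one year) → Dec 8, 2157 (1434 left).
+365 (one year) → Dec 8, 2158 (1069 left).
+365 (one year) → Dec 8, 2159 (704 left).
+366 (one year; includes Feb 29, 2160) → Dec 8, 2160 (338 left).
Dec has 31 days: +24 → Jan 1, 2161 (314 left).
Jan has 31 days: +31 → Feb 1, 2161 (283 left).
Feb has 28 days: +28 → Mar 1, 2161 (255 left).
Mar has 31 days: +31 → Apr 1, 2161 (224 left).
Apr has 30 days: +30 → May 1, 2161 (194 left).
May has 31 days: +31 → Jun 1, 2161 (163 left).
Jun has 30 days: +30 → Jul 1, 2161 (133 left).
Jul has 31 days: +31 → Aug 1, 2161 (102 left).
Aug has 31 days: +31 → Sep 1, 2161 (71 left).
Sep has 30 days: +30 → Oct 1, 2161 (41 left).
Oct has 31 days: +31 → Nov 1, 2161 (10 left).
+10 → Nov 11, 2161.

November 11, 2161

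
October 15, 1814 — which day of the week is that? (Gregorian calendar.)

Saturday

January 1, 1814 is a Saturday.
Jan 1, 1814 → Feb 1, 1814: 31 days (January has 31).
Feb 1, 1814 → Mar 1, 1814: 28 days (February has 28).
Mar 1, 1814 → Apr 1, 1814: 31 days (March has 31).
Apr 1, 1814 → May 1, 1814: 30 days (April has 30).
May 1, 1814 → Jun 1, 1814: 31 days (May has 31).
Jun 1, 1814 → Jul 1, 1814: 30 days (June has 30).
Jul 1, 1814 → Aug 1, 1814: 31 days (July has 31).
Aug 1, 1814 → Sep 1, 1814: 31 days (August has 31).
Sep 1, 1814 → Oct 1, 1814: 30 days (September has 30).
Oct 1, 1814 → Oct 15, 1814: 14 days.
Total: 287 days.
287 mod 7 = 0, so Saturday + 0 = Saturday.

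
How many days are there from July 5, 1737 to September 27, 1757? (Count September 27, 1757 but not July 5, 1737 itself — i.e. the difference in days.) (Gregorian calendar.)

Jul 5, 1737 → Jul 5, 1738: 365 days.
Jul 5, 1738 → Jul 5, 1739: 365 days.
Jul 5, 1739 → Jul 5, 1740: 366 days (Feb 29, 1740 is in that span).
Jul 5, 1740 → Jul 5, 1741: 365 days.
Jul 5, 1741 → Jul 5, 1742: 365 days.
Jul 5, 1742 → Jul 5, 1743: 365 days.
Jul 5, 1743 → Jul 5, 1744: 366 days (Feb 29, 1744 is in that span).
Jul 5, 1744 → Jul 5, 1745: 365 days.
Jul 5, 1745 → Jul 5, 1746: 365 days.
Jul 5, 1746 → Jul 5, 1747: 365 days.
Jul 5, 1747 → Jul 5, 1748: 366 days (Feb 29, 1748 is in that span).
Jul 5, 1748 → Jul 5, 1749: 365 days.
Jul 5, 1749 → Jul 5, 1750: 365 days.
Jul 5, 1750 → Jul 5, 1751: 365 days.
Jul 5, 1751 → Jul 5, 1752: 366 days (Feb 29, 1752 is in that span).
Jul 5, 1752 → Jul 5, 1753: 365 days.
Jul 5, 1753 → Jul 5, 1754: 365 days.
Jul 5, 1754 → Jul 5, 1755: 365 days.
Jul 5, 1755 → Jul 5, 1756: 366 days (Feb 29, 1756 is in that span).
Jul 5, 1756 → Jul 5, 1757: 365 days.
Jul 5, 1757 → Aug 5, 1757: 31 days (July has 31).
Aug 5, 1757 → Sep 5, 1757: 31 days (August has 31).
Sep 5, 1757 → Sep 27, 1757: 22 days.
Total: 7389 days.

7389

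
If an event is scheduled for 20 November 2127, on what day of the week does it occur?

Doomsday rule: the anchor day for the 2100s is Sunday. For year 27: 27÷12 = 2 r 3, and 3÷4 = 0, so 2+3+0 = 5.
Sunday + 5 ≡ Friday — that's 2127's doomsday.
In November the doomsday date is Nov 7.
Nov 20 is 13 days after Nov 7; 13 mod 7 = 6, so Friday + 6 = Thursday.

Thursday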